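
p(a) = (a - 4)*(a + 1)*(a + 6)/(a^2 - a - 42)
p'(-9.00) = 0.91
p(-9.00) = -6.50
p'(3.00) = -0.50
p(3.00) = 1.00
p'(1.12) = 0.31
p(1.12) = 1.04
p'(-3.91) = 0.80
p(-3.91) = -2.11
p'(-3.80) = 0.79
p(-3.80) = -2.02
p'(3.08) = -0.56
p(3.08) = 0.96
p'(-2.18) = 0.72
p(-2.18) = -0.79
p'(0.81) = 0.37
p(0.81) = 0.93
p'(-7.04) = 0.88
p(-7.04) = -4.75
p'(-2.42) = 0.73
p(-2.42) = -0.97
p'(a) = (1 - 2*a)*(a - 4)*(a + 1)*(a + 6)/(a^2 - a - 42)^2 + (a - 4)*(a + 1)/(a^2 - a - 42) + (a - 4)*(a + 6)/(a^2 - a - 42) + (a + 1)*(a + 6)/(a^2 - a - 42)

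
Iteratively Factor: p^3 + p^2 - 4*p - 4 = (p + 1)*(p^2 - 4) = (p + 1)*(p + 2)*(p - 2)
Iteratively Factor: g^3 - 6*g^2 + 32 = (g + 2)*(g^2 - 8*g + 16) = (g - 4)*(g + 2)*(g - 4)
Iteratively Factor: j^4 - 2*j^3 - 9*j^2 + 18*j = (j - 3)*(j^3 + j^2 - 6*j) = (j - 3)*(j - 2)*(j^2 + 3*j) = (j - 3)*(j - 2)*(j + 3)*(j)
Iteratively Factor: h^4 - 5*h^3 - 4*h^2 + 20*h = (h + 2)*(h^3 - 7*h^2 + 10*h) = (h - 2)*(h + 2)*(h^2 - 5*h) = h*(h - 2)*(h + 2)*(h - 5)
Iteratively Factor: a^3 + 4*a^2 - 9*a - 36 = (a + 3)*(a^2 + a - 12) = (a - 3)*(a + 3)*(a + 4)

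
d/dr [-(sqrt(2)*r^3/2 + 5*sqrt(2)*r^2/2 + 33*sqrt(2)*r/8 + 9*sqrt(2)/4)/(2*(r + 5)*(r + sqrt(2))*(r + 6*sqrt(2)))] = (-56*r^4 - 560*r^3 - 30*sqrt(2)*r^3 - 741*sqrt(2)*r^2 - 938*r^2 - 2220*sqrt(2)*r + 504*r - 1764*sqrt(2) + 1260)/(16*(r^6 + 10*r^5 + 14*sqrt(2)*r^5 + 147*r^4 + 140*sqrt(2)*r^4 + 518*sqrt(2)*r^3 + 1220*r^3 + 1680*sqrt(2)*r^2 + 3194*r^2 + 1440*r + 4200*sqrt(2)*r + 3600))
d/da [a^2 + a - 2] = 2*a + 1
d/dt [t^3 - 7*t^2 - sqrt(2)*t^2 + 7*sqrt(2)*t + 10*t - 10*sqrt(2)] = 3*t^2 - 14*t - 2*sqrt(2)*t + 7*sqrt(2) + 10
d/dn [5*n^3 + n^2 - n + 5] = 15*n^2 + 2*n - 1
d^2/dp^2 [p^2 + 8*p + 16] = 2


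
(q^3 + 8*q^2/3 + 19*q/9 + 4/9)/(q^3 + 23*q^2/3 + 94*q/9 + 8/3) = (q + 1)/(q + 6)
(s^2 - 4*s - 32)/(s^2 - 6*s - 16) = (s + 4)/(s + 2)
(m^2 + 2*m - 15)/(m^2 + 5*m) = (m - 3)/m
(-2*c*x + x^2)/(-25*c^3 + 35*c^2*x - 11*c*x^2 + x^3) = x*(2*c - x)/(25*c^3 - 35*c^2*x + 11*c*x^2 - x^3)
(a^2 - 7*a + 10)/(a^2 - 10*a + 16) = (a - 5)/(a - 8)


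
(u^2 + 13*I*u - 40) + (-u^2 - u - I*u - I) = -u + 12*I*u - 40 - I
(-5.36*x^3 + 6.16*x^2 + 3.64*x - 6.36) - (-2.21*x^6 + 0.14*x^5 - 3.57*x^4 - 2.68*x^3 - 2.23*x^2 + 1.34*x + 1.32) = 2.21*x^6 - 0.14*x^5 + 3.57*x^4 - 2.68*x^3 + 8.39*x^2 + 2.3*x - 7.68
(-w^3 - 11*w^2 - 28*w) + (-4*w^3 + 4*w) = -5*w^3 - 11*w^2 - 24*w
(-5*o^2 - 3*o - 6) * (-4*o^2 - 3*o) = 20*o^4 + 27*o^3 + 33*o^2 + 18*o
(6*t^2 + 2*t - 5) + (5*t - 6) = 6*t^2 + 7*t - 11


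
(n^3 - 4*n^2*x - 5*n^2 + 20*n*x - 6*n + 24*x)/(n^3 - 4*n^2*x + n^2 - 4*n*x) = (n - 6)/n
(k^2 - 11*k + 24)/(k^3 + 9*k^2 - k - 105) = (k - 8)/(k^2 + 12*k + 35)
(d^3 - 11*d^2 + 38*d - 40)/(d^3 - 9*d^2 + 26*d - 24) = (d - 5)/(d - 3)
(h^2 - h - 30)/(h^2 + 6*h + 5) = (h - 6)/(h + 1)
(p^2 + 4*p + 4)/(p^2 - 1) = (p^2 + 4*p + 4)/(p^2 - 1)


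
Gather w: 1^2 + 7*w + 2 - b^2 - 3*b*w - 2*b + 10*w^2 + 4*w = -b^2 - 2*b + 10*w^2 + w*(11 - 3*b) + 3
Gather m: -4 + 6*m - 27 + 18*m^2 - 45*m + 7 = 18*m^2 - 39*m - 24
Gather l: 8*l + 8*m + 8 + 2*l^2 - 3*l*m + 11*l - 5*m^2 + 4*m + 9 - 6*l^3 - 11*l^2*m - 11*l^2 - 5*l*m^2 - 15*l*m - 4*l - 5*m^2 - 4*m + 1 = -6*l^3 + l^2*(-11*m - 9) + l*(-5*m^2 - 18*m + 15) - 10*m^2 + 8*m + 18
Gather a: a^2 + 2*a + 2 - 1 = a^2 + 2*a + 1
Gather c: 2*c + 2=2*c + 2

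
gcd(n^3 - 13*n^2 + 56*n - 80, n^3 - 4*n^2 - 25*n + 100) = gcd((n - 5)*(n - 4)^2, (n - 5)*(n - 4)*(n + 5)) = n^2 - 9*n + 20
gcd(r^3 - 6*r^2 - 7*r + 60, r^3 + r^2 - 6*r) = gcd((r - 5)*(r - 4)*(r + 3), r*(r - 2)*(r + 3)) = r + 3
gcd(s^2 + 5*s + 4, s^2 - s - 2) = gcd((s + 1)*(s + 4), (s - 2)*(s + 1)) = s + 1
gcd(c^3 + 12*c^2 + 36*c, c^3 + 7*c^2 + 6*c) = c^2 + 6*c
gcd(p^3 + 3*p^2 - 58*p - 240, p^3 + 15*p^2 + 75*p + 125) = p + 5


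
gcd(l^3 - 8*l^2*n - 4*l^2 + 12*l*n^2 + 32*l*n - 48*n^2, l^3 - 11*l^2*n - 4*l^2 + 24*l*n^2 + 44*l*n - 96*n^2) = l - 4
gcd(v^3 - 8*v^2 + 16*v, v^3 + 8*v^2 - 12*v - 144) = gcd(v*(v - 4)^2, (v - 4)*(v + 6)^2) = v - 4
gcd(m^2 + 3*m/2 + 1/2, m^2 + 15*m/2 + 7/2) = m + 1/2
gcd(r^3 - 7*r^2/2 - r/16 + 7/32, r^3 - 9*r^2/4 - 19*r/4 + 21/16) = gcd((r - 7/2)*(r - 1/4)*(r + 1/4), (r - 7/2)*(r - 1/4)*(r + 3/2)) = r^2 - 15*r/4 + 7/8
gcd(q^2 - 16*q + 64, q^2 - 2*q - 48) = q - 8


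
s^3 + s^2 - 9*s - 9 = (s - 3)*(s + 1)*(s + 3)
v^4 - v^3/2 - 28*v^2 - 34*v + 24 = (v - 6)*(v - 1/2)*(v + 2)*(v + 4)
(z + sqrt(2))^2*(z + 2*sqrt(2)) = z^3 + 4*sqrt(2)*z^2 + 10*z + 4*sqrt(2)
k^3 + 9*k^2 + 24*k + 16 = (k + 1)*(k + 4)^2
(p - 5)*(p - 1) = p^2 - 6*p + 5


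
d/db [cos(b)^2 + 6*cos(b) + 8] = -2*(cos(b) + 3)*sin(b)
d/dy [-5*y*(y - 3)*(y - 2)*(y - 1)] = -20*y^3 + 90*y^2 - 110*y + 30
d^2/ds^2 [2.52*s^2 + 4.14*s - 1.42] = 5.04000000000000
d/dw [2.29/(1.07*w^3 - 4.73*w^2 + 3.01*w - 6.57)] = (-7.3509*w^2 + 21.6634*w - 6.8929)/(1.07*w^3 - 4.73*w^2 + 3.01*w - 6.57)^2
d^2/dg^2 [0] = 0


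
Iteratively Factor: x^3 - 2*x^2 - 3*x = (x - 3)*(x^2 + x) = x*(x - 3)*(x + 1)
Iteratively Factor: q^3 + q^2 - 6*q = (q + 3)*(q^2 - 2*q) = (q - 2)*(q + 3)*(q)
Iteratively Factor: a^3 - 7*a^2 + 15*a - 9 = (a - 3)*(a^2 - 4*a + 3) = (a - 3)*(a - 1)*(a - 3)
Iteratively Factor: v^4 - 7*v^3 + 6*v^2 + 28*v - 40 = (v - 2)*(v^3 - 5*v^2 - 4*v + 20) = (v - 2)^2*(v^2 - 3*v - 10) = (v - 2)^2*(v + 2)*(v - 5)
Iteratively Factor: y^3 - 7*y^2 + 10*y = (y - 2)*(y^2 - 5*y) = y*(y - 2)*(y - 5)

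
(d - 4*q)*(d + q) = d^2 - 3*d*q - 4*q^2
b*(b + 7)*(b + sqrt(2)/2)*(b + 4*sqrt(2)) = b^4 + 9*sqrt(2)*b^3/2 + 7*b^3 + 4*b^2 + 63*sqrt(2)*b^2/2 + 28*b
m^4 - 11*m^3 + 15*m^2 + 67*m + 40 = (m - 8)*(m - 5)*(m + 1)^2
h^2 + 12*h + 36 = (h + 6)^2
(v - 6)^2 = v^2 - 12*v + 36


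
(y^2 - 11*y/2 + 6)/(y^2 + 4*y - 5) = (y^2 - 11*y/2 + 6)/(y^2 + 4*y - 5)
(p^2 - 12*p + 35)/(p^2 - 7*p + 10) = (p - 7)/(p - 2)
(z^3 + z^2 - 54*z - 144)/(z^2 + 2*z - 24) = (z^2 - 5*z - 24)/(z - 4)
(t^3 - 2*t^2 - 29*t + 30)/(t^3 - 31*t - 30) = (t - 1)/(t + 1)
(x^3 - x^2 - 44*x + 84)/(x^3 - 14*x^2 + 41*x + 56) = (x^3 - x^2 - 44*x + 84)/(x^3 - 14*x^2 + 41*x + 56)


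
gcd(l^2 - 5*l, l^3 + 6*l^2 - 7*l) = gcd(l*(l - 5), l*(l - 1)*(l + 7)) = l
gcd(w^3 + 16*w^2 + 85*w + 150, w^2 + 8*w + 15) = w + 5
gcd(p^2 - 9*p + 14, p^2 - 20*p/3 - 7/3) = p - 7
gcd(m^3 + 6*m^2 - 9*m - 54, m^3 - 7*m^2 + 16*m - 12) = m - 3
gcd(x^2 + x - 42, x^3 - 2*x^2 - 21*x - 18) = x - 6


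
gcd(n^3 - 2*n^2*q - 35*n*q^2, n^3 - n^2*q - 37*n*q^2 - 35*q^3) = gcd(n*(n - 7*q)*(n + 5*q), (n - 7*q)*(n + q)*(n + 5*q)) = -n^2 + 2*n*q + 35*q^2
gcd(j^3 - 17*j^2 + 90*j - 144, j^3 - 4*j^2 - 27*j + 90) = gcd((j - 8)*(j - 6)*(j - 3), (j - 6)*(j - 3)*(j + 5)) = j^2 - 9*j + 18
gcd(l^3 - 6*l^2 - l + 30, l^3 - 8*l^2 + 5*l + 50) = l^2 - 3*l - 10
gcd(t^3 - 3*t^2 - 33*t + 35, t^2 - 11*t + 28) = t - 7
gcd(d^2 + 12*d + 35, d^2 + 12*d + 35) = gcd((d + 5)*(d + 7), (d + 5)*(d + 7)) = d^2 + 12*d + 35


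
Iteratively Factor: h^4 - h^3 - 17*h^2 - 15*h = (h + 1)*(h^3 - 2*h^2 - 15*h) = (h + 1)*(h + 3)*(h^2 - 5*h) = h*(h + 1)*(h + 3)*(h - 5)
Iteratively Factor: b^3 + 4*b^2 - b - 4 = (b + 4)*(b^2 - 1) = (b - 1)*(b + 4)*(b + 1)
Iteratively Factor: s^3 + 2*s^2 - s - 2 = (s + 2)*(s^2 - 1) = (s - 1)*(s + 2)*(s + 1)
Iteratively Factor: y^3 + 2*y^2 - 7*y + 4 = (y - 1)*(y^2 + 3*y - 4) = (y - 1)*(y + 4)*(y - 1)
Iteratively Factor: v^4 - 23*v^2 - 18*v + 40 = (v + 4)*(v^3 - 4*v^2 - 7*v + 10) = (v - 1)*(v + 4)*(v^2 - 3*v - 10) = (v - 5)*(v - 1)*(v + 4)*(v + 2)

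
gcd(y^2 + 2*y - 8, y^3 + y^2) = 1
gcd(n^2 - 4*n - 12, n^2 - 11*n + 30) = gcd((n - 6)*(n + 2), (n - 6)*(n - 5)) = n - 6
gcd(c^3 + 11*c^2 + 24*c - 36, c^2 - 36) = c + 6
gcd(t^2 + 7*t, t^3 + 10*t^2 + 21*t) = t^2 + 7*t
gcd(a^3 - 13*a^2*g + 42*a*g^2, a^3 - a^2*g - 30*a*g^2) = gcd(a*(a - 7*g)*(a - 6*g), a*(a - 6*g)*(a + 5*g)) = a^2 - 6*a*g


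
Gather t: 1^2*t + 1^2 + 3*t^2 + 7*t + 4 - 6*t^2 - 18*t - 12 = -3*t^2 - 10*t - 7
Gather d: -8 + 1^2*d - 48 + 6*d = 7*d - 56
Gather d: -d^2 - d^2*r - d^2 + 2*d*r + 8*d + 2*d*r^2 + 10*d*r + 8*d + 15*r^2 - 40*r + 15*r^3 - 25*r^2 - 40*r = d^2*(-r - 2) + d*(2*r^2 + 12*r + 16) + 15*r^3 - 10*r^2 - 80*r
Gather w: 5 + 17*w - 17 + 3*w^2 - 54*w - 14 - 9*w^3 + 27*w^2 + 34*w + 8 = -9*w^3 + 30*w^2 - 3*w - 18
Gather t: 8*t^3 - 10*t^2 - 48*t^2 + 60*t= 8*t^3 - 58*t^2 + 60*t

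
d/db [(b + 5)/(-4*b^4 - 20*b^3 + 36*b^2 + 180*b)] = 3*(b^2 - 3)/(4*b^2*(b^4 - 18*b^2 + 81))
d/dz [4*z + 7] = 4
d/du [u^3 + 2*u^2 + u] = 3*u^2 + 4*u + 1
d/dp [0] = 0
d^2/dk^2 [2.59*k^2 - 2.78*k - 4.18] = 5.18000000000000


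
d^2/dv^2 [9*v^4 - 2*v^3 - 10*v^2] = 108*v^2 - 12*v - 20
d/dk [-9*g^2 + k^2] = 2*k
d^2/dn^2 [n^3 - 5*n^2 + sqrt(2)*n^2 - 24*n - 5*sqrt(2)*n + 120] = 6*n - 10 + 2*sqrt(2)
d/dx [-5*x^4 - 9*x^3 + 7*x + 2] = -20*x^3 - 27*x^2 + 7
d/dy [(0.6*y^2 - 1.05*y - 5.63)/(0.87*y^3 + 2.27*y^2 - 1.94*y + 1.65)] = (-0.522*y^4 + 1.827*y^3 + 15.9138*y^2 + 27.5402*y - 12.6547)/(0.7569*y^6 + 3.9498*y^5 + 1.7773*y^4 - 5.9366*y^3 + 11.2546*y^2 - 6.402*y + 2.7225)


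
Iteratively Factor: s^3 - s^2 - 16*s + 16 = (s - 4)*(s^2 + 3*s - 4) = (s - 4)*(s - 1)*(s + 4)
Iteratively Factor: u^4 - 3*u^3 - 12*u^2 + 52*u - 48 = (u - 3)*(u^3 - 12*u + 16) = (u - 3)*(u - 2)*(u^2 + 2*u - 8) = (u - 3)*(u - 2)^2*(u + 4)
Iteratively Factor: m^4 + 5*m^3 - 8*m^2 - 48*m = (m + 4)*(m^3 + m^2 - 12*m) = (m - 3)*(m + 4)*(m^2 + 4*m) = m*(m - 3)*(m + 4)*(m + 4)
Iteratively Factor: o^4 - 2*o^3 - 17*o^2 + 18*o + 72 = (o - 4)*(o^3 + 2*o^2 - 9*o - 18) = (o - 4)*(o - 3)*(o^2 + 5*o + 6) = (o - 4)*(o - 3)*(o + 2)*(o + 3)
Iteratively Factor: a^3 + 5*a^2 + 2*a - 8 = (a + 2)*(a^2 + 3*a - 4) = (a - 1)*(a + 2)*(a + 4)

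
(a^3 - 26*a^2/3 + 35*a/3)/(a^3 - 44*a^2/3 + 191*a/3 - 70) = a/(a - 6)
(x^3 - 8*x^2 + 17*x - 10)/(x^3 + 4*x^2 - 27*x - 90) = (x^2 - 3*x + 2)/(x^2 + 9*x + 18)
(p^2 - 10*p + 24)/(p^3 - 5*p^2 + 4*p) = (p - 6)/(p*(p - 1))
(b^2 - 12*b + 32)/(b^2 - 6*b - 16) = (b - 4)/(b + 2)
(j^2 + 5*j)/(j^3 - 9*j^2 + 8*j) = (j + 5)/(j^2 - 9*j + 8)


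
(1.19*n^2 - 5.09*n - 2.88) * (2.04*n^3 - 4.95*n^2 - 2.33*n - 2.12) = 2.4276*n^5 - 16.2741*n^4 + 16.5476*n^3 + 23.5929*n^2 + 17.5012*n + 6.1056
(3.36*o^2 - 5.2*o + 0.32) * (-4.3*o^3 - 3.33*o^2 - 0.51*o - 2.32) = -14.448*o^5 + 11.1712*o^4 + 14.2264*o^3 - 6.2088*o^2 + 11.9008*o - 0.7424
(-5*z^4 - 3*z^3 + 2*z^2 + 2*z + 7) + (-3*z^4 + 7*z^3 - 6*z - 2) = -8*z^4 + 4*z^3 + 2*z^2 - 4*z + 5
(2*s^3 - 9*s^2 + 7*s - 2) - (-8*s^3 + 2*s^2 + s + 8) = 10*s^3 - 11*s^2 + 6*s - 10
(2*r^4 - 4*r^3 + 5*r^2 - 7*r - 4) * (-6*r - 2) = -12*r^5 + 20*r^4 - 22*r^3 + 32*r^2 + 38*r + 8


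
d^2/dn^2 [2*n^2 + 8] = 4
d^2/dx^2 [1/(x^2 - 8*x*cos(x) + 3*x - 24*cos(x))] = 2*(-(x^2 - 8*x*cos(x) + 3*x - 24*cos(x))*(4*x*cos(x) + 8*sin(x) + 12*cos(x) + 1) + (8*x*sin(x) + 2*x + 24*sin(x) - 8*cos(x) + 3)^2)/((x + 3)^3*(x - 8*cos(x))^3)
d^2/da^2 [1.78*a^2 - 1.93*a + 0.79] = 3.56000000000000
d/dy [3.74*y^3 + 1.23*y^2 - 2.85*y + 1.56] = 11.22*y^2 + 2.46*y - 2.85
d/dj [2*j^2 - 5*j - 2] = 4*j - 5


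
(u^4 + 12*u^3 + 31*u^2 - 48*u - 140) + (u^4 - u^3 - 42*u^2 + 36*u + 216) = 2*u^4 + 11*u^3 - 11*u^2 - 12*u + 76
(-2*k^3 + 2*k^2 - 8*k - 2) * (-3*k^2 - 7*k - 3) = 6*k^5 + 8*k^4 + 16*k^3 + 56*k^2 + 38*k + 6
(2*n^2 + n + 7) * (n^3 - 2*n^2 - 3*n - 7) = 2*n^5 - 3*n^4 - n^3 - 31*n^2 - 28*n - 49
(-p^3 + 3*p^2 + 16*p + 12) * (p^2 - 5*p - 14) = -p^5 + 8*p^4 + 15*p^3 - 110*p^2 - 284*p - 168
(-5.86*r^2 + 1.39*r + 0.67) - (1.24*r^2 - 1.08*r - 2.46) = -7.1*r^2 + 2.47*r + 3.13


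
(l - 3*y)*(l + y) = l^2 - 2*l*y - 3*y^2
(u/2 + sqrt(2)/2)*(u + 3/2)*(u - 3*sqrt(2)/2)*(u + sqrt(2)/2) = u^4/2 + 3*u^3/4 - 7*u^2/4 - 21*u/8 - 3*sqrt(2)*u/4 - 9*sqrt(2)/8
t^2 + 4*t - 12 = (t - 2)*(t + 6)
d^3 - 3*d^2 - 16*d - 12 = (d - 6)*(d + 1)*(d + 2)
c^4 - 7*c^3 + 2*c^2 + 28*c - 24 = (c - 6)*(c - 2)*(c - 1)*(c + 2)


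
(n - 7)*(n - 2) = n^2 - 9*n + 14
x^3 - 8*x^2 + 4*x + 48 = (x - 6)*(x - 4)*(x + 2)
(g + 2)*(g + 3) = g^2 + 5*g + 6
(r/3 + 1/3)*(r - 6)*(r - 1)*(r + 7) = r^4/3 + r^3/3 - 43*r^2/3 - r/3 + 14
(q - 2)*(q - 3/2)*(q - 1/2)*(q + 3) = q^4 - q^3 - 29*q^2/4 + 51*q/4 - 9/2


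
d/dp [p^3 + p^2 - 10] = p*(3*p + 2)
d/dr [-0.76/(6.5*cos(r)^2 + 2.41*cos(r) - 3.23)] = -(9.88*cos(r) + 1.8316)*sin(r)/(6.5*cos(r)^2 + 2.41*cos(r) - 3.23)^2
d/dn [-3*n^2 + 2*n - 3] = 2 - 6*n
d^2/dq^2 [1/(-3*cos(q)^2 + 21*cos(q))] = ((1 - cos(2*q))^2 + 105*cos(q)/4 + 51*cos(2*q)/2 - 21*cos(3*q)/4 - 153/2)/(3*(cos(q) - 7)^3*cos(q)^3)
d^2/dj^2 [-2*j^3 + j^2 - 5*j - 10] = 2 - 12*j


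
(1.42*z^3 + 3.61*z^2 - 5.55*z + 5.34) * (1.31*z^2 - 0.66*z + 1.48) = 1.8602*z^5 + 3.7919*z^4 - 7.5515*z^3 + 16.0012*z^2 - 11.7384*z + 7.9032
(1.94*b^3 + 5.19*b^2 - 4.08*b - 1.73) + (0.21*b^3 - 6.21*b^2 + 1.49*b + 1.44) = 2.15*b^3 - 1.02*b^2 - 2.59*b - 0.29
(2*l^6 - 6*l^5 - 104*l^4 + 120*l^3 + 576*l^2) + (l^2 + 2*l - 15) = 2*l^6 - 6*l^5 - 104*l^4 + 120*l^3 + 577*l^2 + 2*l - 15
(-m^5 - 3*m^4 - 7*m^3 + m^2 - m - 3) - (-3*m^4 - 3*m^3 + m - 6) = -m^5 - 4*m^3 + m^2 - 2*m + 3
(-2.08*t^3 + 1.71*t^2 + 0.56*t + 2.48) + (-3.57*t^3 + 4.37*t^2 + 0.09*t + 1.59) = -5.65*t^3 + 6.08*t^2 + 0.65*t + 4.07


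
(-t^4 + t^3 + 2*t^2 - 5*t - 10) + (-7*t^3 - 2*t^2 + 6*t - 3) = -t^4 - 6*t^3 + t - 13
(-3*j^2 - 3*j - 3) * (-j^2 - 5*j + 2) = 3*j^4 + 18*j^3 + 12*j^2 + 9*j - 6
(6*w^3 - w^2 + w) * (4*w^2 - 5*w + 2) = 24*w^5 - 34*w^4 + 21*w^3 - 7*w^2 + 2*w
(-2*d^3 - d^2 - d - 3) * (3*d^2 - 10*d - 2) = -6*d^5 + 17*d^4 + 11*d^3 + 3*d^2 + 32*d + 6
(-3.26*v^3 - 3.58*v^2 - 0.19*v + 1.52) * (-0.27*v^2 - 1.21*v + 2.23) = 0.8802*v^5 + 4.9112*v^4 - 2.8867*v^3 - 8.1639*v^2 - 2.2629*v + 3.3896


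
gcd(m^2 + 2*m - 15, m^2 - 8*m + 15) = m - 3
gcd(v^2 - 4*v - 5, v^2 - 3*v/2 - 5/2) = v + 1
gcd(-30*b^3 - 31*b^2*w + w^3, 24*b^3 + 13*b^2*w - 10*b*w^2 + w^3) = b + w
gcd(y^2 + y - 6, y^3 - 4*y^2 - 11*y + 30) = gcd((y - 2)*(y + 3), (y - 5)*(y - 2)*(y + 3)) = y^2 + y - 6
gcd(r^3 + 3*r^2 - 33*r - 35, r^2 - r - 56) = r + 7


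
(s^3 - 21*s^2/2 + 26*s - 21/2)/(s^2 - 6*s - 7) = (2*s^2 - 7*s + 3)/(2*(s + 1))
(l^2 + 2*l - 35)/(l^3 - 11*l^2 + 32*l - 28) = (l^2 + 2*l - 35)/(l^3 - 11*l^2 + 32*l - 28)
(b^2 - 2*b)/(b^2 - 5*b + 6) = b/(b - 3)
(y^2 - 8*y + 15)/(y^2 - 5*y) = (y - 3)/y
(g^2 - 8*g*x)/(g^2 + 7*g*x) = (g - 8*x)/(g + 7*x)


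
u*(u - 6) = u^2 - 6*u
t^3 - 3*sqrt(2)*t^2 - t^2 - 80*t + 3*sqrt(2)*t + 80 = (t - 1)*(t - 8*sqrt(2))*(t + 5*sqrt(2))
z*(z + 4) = z^2 + 4*z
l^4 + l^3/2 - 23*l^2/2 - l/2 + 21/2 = (l - 3)*(l - 1)*(l + 1)*(l + 7/2)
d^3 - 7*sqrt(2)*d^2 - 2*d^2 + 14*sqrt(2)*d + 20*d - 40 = (d - 2)*(d - 5*sqrt(2))*(d - 2*sqrt(2))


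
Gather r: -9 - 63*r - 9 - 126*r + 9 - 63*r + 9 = -252*r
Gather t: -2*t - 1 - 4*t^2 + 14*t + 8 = -4*t^2 + 12*t + 7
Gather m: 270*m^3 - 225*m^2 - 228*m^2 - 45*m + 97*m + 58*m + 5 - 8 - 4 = 270*m^3 - 453*m^2 + 110*m - 7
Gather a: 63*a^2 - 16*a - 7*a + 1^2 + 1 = 63*a^2 - 23*a + 2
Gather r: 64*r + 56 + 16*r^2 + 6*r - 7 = 16*r^2 + 70*r + 49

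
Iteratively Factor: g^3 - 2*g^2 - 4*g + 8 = (g + 2)*(g^2 - 4*g + 4) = (g - 2)*(g + 2)*(g - 2)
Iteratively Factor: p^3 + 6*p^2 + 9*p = (p)*(p^2 + 6*p + 9) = p*(p + 3)*(p + 3)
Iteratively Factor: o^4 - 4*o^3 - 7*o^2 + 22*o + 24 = (o + 1)*(o^3 - 5*o^2 - 2*o + 24) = (o + 1)*(o + 2)*(o^2 - 7*o + 12) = (o - 4)*(o + 1)*(o + 2)*(o - 3)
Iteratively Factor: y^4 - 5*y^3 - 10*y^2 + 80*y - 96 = (y - 3)*(y^3 - 2*y^2 - 16*y + 32) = (y - 3)*(y - 2)*(y^2 - 16) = (y - 3)*(y - 2)*(y + 4)*(y - 4)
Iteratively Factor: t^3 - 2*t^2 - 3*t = (t)*(t^2 - 2*t - 3) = t*(t + 1)*(t - 3)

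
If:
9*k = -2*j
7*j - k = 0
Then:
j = 0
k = 0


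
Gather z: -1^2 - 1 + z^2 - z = z^2 - z - 2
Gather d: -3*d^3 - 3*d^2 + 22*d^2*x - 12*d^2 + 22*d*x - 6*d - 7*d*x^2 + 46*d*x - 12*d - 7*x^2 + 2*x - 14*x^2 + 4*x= -3*d^3 + d^2*(22*x - 15) + d*(-7*x^2 + 68*x - 18) - 21*x^2 + 6*x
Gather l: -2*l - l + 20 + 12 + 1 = 33 - 3*l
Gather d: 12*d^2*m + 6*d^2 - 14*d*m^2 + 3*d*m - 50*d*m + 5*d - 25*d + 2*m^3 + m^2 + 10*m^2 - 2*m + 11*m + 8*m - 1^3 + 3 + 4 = d^2*(12*m + 6) + d*(-14*m^2 - 47*m - 20) + 2*m^3 + 11*m^2 + 17*m + 6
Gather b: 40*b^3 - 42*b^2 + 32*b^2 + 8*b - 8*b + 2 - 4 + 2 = 40*b^3 - 10*b^2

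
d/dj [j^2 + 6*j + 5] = 2*j + 6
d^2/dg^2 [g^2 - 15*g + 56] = 2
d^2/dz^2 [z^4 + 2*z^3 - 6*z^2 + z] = 12*z^2 + 12*z - 12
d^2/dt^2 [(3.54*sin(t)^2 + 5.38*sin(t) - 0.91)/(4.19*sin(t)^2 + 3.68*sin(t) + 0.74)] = (4.26325641456066e-14*sin(t)^6 - 39.8678500000002*sin(t)^5 + 142.8239*sin(t)^4 + 192.9971*sin(t)^3 - 153.77885*sin(t)^2 - 189.7004*sin(t) - 44.4287)/(73.560059*sin(t)^6 + 193.819344*sin(t)^5 + 209.20251*sin(t)^4 + 118.29728*sin(t)^3 + 36.94746*sin(t)^2 + 6.045504*sin(t) + 0.405224)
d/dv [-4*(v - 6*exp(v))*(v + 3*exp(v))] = 12*v*exp(v) - 8*v + 144*exp(2*v) + 12*exp(v)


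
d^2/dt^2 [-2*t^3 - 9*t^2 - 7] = -12*t - 18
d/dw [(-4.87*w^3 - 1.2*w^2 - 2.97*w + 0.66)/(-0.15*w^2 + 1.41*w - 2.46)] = (0.7305*w^4 - 13.7334*w^3 + 33.8031*w^2 + 6.102*w + 6.3756)/(0.0225*w^4 - 0.423*w^3 + 2.7261*w^2 - 6.9372*w + 6.0516)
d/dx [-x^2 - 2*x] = -2*x - 2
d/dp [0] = 0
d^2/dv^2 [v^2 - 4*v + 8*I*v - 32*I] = 2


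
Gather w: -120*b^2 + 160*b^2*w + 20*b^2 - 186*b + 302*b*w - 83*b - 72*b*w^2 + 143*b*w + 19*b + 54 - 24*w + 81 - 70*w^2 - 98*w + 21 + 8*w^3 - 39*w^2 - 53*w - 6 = -100*b^2 - 250*b + 8*w^3 + w^2*(-72*b - 109) + w*(160*b^2 + 445*b - 175) + 150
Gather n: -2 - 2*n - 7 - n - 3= -3*n - 12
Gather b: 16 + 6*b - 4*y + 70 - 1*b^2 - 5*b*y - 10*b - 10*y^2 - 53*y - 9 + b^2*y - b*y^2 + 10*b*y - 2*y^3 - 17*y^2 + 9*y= b^2*(y - 1) + b*(-y^2 + 5*y - 4) - 2*y^3 - 27*y^2 - 48*y + 77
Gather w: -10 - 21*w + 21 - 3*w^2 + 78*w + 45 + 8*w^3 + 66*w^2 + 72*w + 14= 8*w^3 + 63*w^2 + 129*w + 70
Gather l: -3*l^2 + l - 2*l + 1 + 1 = -3*l^2 - l + 2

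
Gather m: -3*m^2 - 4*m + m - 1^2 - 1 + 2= -3*m^2 - 3*m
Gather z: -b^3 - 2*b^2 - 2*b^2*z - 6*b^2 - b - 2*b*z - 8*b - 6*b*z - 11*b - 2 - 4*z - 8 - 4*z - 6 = -b^3 - 8*b^2 - 20*b + z*(-2*b^2 - 8*b - 8) - 16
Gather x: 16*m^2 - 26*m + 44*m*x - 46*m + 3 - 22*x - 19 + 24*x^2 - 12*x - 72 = 16*m^2 - 72*m + 24*x^2 + x*(44*m - 34) - 88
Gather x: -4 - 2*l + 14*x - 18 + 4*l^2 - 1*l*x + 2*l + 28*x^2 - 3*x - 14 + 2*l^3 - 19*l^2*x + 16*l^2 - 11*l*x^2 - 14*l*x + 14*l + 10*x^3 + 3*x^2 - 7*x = 2*l^3 + 20*l^2 + 14*l + 10*x^3 + x^2*(31 - 11*l) + x*(-19*l^2 - 15*l + 4) - 36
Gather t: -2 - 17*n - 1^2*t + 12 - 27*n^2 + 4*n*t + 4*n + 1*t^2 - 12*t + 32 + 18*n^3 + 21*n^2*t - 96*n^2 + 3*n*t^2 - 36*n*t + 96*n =18*n^3 - 123*n^2 + 83*n + t^2*(3*n + 1) + t*(21*n^2 - 32*n - 13) + 42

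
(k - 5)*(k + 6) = k^2 + k - 30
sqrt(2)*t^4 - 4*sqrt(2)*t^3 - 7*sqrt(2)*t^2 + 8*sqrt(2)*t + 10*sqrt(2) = (t - 5)*(t - sqrt(2))*(t + sqrt(2))*(sqrt(2)*t + sqrt(2))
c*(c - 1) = c^2 - c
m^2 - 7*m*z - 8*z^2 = (m - 8*z)*(m + z)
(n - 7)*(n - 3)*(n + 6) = n^3 - 4*n^2 - 39*n + 126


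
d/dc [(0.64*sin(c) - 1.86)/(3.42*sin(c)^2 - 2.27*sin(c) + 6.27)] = (-2.1888*sin(c)^2 + 12.7224*sin(c) - 0.2094)*cos(c)/(11.6964*sin(c)^4 - 15.5268*sin(c)^3 + 48.0397*sin(c)^2 - 28.4658*sin(c) + 39.3129)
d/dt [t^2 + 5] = 2*t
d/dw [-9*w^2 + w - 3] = 1 - 18*w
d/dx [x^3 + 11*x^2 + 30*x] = 3*x^2 + 22*x + 30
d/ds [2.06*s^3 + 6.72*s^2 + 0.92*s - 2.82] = 6.18*s^2 + 13.44*s + 0.92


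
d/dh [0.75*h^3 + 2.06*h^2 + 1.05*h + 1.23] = 2.25*h^2 + 4.12*h + 1.05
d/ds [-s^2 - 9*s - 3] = -2*s - 9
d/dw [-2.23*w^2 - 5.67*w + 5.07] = -4.46*w - 5.67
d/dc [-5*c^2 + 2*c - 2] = 2 - 10*c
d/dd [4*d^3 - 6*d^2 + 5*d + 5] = 12*d^2 - 12*d + 5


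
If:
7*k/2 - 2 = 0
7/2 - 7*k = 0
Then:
No Solution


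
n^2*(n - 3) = n^3 - 3*n^2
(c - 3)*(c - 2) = c^2 - 5*c + 6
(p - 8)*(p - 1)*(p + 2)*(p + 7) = p^4 - 59*p^2 - 54*p + 112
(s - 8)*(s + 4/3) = s^2 - 20*s/3 - 32/3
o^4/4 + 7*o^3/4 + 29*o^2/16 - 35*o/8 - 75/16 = (o/4 + 1/4)*(o - 3/2)*(o + 5/2)*(o + 5)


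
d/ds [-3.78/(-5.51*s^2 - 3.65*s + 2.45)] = (-41.6556*s - 13.797)/(5.51*s^2 + 3.65*s - 2.45)^2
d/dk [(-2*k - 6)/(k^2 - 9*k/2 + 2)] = 4*(2*k^2 + 12*k - 31)/(4*k^4 - 36*k^3 + 97*k^2 - 72*k + 16)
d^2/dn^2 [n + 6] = 0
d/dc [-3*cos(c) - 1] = 3*sin(c)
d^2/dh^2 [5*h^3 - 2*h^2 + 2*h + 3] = 30*h - 4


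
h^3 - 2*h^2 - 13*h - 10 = (h - 5)*(h + 1)*(h + 2)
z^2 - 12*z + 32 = (z - 8)*(z - 4)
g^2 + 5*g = g*(g + 5)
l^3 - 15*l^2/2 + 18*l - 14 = (l - 7/2)*(l - 2)^2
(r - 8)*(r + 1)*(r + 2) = r^3 - 5*r^2 - 22*r - 16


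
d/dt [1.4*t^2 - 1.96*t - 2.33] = 2.8*t - 1.96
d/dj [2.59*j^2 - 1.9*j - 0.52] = 5.18*j - 1.9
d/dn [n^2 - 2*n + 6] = 2*n - 2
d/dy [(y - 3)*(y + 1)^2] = (y + 1)*(3*y - 5)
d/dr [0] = 0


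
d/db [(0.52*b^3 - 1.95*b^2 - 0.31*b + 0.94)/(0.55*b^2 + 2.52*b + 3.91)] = (0.286*b^4 + 2.6208*b^3 + 1.3561*b^2 - 16.283*b - 3.5809)/(0.3025*b^4 + 2.772*b^3 + 10.6514*b^2 + 19.7064*b + 15.2881)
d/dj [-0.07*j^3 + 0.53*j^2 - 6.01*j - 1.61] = -0.21*j^2 + 1.06*j - 6.01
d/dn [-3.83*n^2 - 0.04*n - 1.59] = -7.66*n - 0.04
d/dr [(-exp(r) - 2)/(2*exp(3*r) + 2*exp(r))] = (exp(3*r) + 3*exp(2*r) + 1)/(exp(5*r) + 2*exp(3*r) + exp(r))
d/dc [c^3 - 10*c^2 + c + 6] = 3*c^2 - 20*c + 1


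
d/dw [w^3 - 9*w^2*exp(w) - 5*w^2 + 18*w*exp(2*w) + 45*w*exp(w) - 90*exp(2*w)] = -9*w^2*exp(w) + 3*w^2 + 36*w*exp(2*w) + 27*w*exp(w) - 10*w - 162*exp(2*w) + 45*exp(w)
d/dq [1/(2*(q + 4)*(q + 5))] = (-q - 9/2)/(q^4 + 18*q^3 + 121*q^2 + 360*q + 400)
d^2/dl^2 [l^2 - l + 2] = 2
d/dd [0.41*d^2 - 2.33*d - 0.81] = 0.82*d - 2.33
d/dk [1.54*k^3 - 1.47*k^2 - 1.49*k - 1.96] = 4.62*k^2 - 2.94*k - 1.49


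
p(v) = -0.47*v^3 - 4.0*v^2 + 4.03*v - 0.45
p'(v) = -1.41*v^2 - 8.0*v + 4.03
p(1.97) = -11.63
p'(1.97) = -17.20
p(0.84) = -0.17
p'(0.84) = -3.68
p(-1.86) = -18.76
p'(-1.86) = 14.03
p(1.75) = -8.17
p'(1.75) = -14.29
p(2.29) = -17.84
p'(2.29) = -21.68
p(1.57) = -5.80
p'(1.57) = -12.01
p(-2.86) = -33.70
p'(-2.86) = 15.38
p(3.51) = -55.91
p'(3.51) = -41.42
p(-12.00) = 187.35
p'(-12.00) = -103.01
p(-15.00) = 625.35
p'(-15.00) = -193.22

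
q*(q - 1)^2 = q^3 - 2*q^2 + q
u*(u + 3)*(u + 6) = u^3 + 9*u^2 + 18*u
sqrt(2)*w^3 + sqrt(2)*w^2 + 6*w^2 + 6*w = w*(w + 3*sqrt(2))*(sqrt(2)*w + sqrt(2))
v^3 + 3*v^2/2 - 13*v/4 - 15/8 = (v - 3/2)*(v + 1/2)*(v + 5/2)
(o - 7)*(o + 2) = o^2 - 5*o - 14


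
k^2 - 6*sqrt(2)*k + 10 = (k - 5*sqrt(2))*(k - sqrt(2))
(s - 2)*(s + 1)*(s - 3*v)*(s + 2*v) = s^4 - s^3*v - s^3 - 6*s^2*v^2 + s^2*v - 2*s^2 + 6*s*v^2 + 2*s*v + 12*v^2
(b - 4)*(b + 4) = b^2 - 16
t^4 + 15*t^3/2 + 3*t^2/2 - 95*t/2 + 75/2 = (t - 3/2)*(t - 1)*(t + 5)^2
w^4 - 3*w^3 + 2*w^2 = w^2*(w - 2)*(w - 1)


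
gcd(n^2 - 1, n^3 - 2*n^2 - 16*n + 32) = 1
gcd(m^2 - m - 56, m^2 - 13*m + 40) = m - 8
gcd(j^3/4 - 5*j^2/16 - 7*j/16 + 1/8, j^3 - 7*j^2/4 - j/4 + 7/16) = 1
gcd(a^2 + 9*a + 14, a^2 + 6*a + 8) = a + 2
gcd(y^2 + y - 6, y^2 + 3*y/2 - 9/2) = y + 3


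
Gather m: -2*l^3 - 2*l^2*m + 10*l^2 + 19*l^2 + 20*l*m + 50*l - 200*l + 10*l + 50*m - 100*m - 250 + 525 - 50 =-2*l^3 + 29*l^2 - 140*l + m*(-2*l^2 + 20*l - 50) + 225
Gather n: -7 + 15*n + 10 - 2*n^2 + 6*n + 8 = -2*n^2 + 21*n + 11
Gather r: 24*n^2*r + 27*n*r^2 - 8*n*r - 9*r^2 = r^2*(27*n - 9) + r*(24*n^2 - 8*n)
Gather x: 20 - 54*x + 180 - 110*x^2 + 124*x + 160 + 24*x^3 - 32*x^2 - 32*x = 24*x^3 - 142*x^2 + 38*x + 360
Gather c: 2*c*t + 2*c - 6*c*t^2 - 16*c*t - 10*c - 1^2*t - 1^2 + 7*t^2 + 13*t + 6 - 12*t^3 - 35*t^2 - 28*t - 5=c*(-6*t^2 - 14*t - 8) - 12*t^3 - 28*t^2 - 16*t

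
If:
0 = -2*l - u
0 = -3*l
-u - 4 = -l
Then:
No Solution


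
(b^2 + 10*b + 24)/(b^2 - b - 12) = (b^2 + 10*b + 24)/(b^2 - b - 12)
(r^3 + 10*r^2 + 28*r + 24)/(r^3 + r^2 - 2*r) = (r^2 + 8*r + 12)/(r*(r - 1))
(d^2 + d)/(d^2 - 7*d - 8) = d/(d - 8)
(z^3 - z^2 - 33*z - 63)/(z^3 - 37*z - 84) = (z + 3)/(z + 4)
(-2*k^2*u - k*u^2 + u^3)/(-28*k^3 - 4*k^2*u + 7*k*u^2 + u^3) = u*(k + u)/(14*k^2 + 9*k*u + u^2)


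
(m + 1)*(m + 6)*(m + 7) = m^3 + 14*m^2 + 55*m + 42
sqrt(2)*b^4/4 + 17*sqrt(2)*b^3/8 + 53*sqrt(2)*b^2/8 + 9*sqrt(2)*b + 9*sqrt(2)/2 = (b/2 + 1)*(b + 3/2)*(b + 3)*(sqrt(2)*b/2 + sqrt(2))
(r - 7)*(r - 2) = r^2 - 9*r + 14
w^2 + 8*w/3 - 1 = (w - 1/3)*(w + 3)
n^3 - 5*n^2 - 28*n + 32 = (n - 8)*(n - 1)*(n + 4)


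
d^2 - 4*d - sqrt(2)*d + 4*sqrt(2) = (d - 4)*(d - sqrt(2))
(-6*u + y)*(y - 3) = -6*u*y + 18*u + y^2 - 3*y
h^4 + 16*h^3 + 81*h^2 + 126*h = h*(h + 3)*(h + 6)*(h + 7)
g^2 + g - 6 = (g - 2)*(g + 3)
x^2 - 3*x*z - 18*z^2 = (x - 6*z)*(x + 3*z)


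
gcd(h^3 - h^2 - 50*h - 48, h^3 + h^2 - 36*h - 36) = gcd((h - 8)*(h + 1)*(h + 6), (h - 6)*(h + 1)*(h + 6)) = h^2 + 7*h + 6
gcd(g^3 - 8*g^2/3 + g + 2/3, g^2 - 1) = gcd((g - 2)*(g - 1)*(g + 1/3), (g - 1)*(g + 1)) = g - 1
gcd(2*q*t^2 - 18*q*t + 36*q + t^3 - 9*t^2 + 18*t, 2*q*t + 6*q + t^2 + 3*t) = 2*q + t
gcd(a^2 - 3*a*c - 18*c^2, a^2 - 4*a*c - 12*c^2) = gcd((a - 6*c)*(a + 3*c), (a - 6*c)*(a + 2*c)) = a - 6*c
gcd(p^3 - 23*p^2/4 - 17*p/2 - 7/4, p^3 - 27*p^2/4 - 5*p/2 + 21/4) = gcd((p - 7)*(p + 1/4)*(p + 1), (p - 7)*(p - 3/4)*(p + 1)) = p^2 - 6*p - 7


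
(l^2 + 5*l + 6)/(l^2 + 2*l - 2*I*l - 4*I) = (l + 3)/(l - 2*I)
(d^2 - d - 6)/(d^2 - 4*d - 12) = (d - 3)/(d - 6)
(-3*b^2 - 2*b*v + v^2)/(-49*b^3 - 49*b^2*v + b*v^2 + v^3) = (-3*b + v)/(-49*b^2 + v^2)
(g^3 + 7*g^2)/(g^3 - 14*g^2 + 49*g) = g*(g + 7)/(g^2 - 14*g + 49)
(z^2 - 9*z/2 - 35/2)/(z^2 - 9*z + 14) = (z + 5/2)/(z - 2)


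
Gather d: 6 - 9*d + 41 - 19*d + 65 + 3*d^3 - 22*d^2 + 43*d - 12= 3*d^3 - 22*d^2 + 15*d + 100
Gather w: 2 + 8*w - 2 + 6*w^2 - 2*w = 6*w^2 + 6*w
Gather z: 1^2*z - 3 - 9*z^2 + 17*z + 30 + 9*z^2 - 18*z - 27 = 0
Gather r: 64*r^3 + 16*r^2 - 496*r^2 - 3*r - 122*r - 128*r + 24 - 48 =64*r^3 - 480*r^2 - 253*r - 24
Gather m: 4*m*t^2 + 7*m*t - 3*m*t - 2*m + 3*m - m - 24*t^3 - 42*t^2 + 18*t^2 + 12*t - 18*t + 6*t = m*(4*t^2 + 4*t) - 24*t^3 - 24*t^2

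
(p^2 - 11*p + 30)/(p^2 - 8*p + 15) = (p - 6)/(p - 3)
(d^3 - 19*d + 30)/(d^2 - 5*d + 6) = d + 5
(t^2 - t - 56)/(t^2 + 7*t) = (t - 8)/t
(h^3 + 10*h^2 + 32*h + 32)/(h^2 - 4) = (h^2 + 8*h + 16)/(h - 2)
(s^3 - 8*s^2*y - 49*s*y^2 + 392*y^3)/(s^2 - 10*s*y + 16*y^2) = (-s^2 + 49*y^2)/(-s + 2*y)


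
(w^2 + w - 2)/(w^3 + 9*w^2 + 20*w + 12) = (w - 1)/(w^2 + 7*w + 6)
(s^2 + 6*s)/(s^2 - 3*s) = (s + 6)/(s - 3)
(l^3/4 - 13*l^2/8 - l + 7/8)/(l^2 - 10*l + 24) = (2*l^3 - 13*l^2 - 8*l + 7)/(8*(l^2 - 10*l + 24))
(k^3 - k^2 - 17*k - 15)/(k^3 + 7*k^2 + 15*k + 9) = (k - 5)/(k + 3)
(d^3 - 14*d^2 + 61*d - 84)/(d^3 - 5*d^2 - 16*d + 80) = (d^2 - 10*d + 21)/(d^2 - d - 20)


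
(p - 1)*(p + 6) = p^2 + 5*p - 6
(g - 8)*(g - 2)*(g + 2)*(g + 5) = g^4 - 3*g^3 - 44*g^2 + 12*g + 160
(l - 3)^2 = l^2 - 6*l + 9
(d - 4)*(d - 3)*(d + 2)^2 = d^4 - 3*d^3 - 12*d^2 + 20*d + 48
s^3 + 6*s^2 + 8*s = s*(s + 2)*(s + 4)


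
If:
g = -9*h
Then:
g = -9*h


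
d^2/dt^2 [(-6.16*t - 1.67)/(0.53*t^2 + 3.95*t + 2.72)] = (-(1.06*t + 3.95)*(2.12*t + 7.9)*(6.16*t + 1.67) + (19.5888*t + 50.4342)*(0.53*t^2 + 3.95*t + 2.72))/(0.53*t^2 + 3.95*t + 2.72)^3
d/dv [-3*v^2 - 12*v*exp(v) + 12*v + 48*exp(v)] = -12*v*exp(v) - 6*v + 36*exp(v) + 12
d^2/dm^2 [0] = 0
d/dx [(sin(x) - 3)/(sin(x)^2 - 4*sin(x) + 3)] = -cos(x)/(sin(x) - 1)^2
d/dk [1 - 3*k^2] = -6*k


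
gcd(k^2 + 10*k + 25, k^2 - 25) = k + 5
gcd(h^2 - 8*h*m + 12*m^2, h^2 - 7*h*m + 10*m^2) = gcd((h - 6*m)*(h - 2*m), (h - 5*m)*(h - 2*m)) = h - 2*m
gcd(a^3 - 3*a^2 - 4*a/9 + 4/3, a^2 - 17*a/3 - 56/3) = 1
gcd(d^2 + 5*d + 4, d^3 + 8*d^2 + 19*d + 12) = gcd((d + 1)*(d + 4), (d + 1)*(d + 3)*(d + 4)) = d^2 + 5*d + 4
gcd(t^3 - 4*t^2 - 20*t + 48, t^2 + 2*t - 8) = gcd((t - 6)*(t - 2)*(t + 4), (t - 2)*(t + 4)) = t^2 + 2*t - 8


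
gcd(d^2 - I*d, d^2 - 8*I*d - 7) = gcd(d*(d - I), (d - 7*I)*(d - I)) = d - I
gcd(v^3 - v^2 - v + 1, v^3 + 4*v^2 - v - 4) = v^2 - 1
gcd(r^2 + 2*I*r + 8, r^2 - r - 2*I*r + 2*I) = r - 2*I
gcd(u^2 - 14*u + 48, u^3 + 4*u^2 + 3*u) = 1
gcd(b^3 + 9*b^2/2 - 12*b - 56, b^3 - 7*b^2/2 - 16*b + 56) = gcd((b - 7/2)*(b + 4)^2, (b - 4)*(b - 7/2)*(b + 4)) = b^2 + b/2 - 14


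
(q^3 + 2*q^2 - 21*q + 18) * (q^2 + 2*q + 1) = q^5 + 4*q^4 - 16*q^3 - 22*q^2 + 15*q + 18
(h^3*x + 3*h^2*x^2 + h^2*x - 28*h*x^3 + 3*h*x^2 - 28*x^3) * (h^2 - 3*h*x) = h^5*x + h^4*x - 37*h^3*x^3 + 84*h^2*x^4 - 37*h^2*x^3 + 84*h*x^4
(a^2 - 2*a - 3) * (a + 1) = a^3 - a^2 - 5*a - 3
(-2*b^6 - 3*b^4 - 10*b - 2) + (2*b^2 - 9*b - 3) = -2*b^6 - 3*b^4 + 2*b^2 - 19*b - 5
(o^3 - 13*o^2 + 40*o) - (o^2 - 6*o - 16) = o^3 - 14*o^2 + 46*o + 16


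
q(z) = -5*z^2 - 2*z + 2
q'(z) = -10*z - 2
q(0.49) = -0.18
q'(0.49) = -6.90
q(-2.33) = -20.48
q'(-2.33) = 21.30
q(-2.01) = -14.18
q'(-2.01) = 18.10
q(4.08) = -89.39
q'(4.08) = -42.80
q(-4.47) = -88.96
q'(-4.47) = 42.70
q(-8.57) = -348.08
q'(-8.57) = 83.70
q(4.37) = -102.22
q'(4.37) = -45.70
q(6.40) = -215.60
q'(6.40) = -66.00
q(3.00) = -49.00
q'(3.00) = -32.00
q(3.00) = -49.00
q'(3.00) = -32.00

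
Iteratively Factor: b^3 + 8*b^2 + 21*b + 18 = (b + 2)*(b^2 + 6*b + 9) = (b + 2)*(b + 3)*(b + 3)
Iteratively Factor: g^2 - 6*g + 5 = (g - 5)*(g - 1)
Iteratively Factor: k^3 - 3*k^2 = (k - 3)*(k^2) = k*(k - 3)*(k)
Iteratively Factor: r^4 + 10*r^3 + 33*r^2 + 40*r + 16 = (r + 1)*(r^3 + 9*r^2 + 24*r + 16) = (r + 1)^2*(r^2 + 8*r + 16) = (r + 1)^2*(r + 4)*(r + 4)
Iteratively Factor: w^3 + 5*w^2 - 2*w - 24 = (w + 4)*(w^2 + w - 6) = (w + 3)*(w + 4)*(w - 2)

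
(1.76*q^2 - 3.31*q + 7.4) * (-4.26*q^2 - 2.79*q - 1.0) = -7.4976*q^4 + 9.1902*q^3 - 24.0491*q^2 - 17.336*q - 7.4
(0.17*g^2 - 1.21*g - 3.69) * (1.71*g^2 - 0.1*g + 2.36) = 0.2907*g^4 - 2.0861*g^3 - 5.7877*g^2 - 2.4866*g - 8.7084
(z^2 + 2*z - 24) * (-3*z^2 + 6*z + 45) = -3*z^4 + 129*z^2 - 54*z - 1080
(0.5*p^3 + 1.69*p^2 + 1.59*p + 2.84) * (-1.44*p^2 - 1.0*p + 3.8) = -0.72*p^5 - 2.9336*p^4 - 2.0796*p^3 + 0.7424*p^2 + 3.202*p + 10.792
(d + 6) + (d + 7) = 2*d + 13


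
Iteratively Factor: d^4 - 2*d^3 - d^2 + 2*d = (d - 1)*(d^3 - d^2 - 2*d) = (d - 1)*(d + 1)*(d^2 - 2*d) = (d - 2)*(d - 1)*(d + 1)*(d)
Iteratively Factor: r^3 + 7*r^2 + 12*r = (r + 3)*(r^2 + 4*r) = r*(r + 3)*(r + 4)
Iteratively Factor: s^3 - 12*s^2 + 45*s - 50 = (s - 5)*(s^2 - 7*s + 10) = (s - 5)^2*(s - 2)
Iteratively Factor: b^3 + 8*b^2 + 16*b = (b + 4)*(b^2 + 4*b) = b*(b + 4)*(b + 4)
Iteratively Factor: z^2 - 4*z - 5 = (z - 5)*(z + 1)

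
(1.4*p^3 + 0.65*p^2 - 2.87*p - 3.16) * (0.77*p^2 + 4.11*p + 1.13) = 1.078*p^5 + 6.2545*p^4 + 2.0436*p^3 - 13.4944*p^2 - 16.2307*p - 3.5708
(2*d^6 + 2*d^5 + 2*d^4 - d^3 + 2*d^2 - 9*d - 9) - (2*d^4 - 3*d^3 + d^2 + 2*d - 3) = 2*d^6 + 2*d^5 + 2*d^3 + d^2 - 11*d - 6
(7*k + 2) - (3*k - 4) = 4*k + 6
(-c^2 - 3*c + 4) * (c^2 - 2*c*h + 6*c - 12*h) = -c^4 + 2*c^3*h - 9*c^3 + 18*c^2*h - 14*c^2 + 28*c*h + 24*c - 48*h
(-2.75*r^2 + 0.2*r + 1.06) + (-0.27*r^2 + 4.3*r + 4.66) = -3.02*r^2 + 4.5*r + 5.72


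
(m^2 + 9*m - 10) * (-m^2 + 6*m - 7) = -m^4 - 3*m^3 + 57*m^2 - 123*m + 70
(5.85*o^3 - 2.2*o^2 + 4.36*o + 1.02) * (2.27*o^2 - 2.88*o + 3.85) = 13.2795*o^5 - 21.842*o^4 + 38.7557*o^3 - 18.7114*o^2 + 13.8484*o + 3.927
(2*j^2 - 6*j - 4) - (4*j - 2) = 2*j^2 - 10*j - 2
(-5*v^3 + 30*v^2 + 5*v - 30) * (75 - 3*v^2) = 15*v^5 - 90*v^4 - 390*v^3 + 2340*v^2 + 375*v - 2250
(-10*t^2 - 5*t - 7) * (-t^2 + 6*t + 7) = 10*t^4 - 55*t^3 - 93*t^2 - 77*t - 49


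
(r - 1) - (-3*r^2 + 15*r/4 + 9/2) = 3*r^2 - 11*r/4 - 11/2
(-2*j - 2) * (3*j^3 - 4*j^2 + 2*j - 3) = -6*j^4 + 2*j^3 + 4*j^2 + 2*j + 6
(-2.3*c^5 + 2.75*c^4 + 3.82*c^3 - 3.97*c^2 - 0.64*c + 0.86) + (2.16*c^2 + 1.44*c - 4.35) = -2.3*c^5 + 2.75*c^4 + 3.82*c^3 - 1.81*c^2 + 0.8*c - 3.49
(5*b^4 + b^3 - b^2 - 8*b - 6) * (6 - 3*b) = -15*b^5 + 27*b^4 + 9*b^3 + 18*b^2 - 30*b - 36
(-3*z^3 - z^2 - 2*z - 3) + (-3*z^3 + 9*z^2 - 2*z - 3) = -6*z^3 + 8*z^2 - 4*z - 6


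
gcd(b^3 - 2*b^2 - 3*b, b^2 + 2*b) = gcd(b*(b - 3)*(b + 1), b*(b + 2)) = b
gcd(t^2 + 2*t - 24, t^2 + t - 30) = t + 6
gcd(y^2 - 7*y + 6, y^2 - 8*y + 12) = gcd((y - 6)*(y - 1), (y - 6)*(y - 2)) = y - 6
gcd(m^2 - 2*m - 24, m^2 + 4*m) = m + 4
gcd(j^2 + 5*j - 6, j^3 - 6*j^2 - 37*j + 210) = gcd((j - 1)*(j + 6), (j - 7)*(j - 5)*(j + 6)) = j + 6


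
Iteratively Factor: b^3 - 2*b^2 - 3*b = (b + 1)*(b^2 - 3*b) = (b - 3)*(b + 1)*(b)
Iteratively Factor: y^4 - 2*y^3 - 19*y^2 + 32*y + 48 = (y - 4)*(y^3 + 2*y^2 - 11*y - 12) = (y - 4)*(y + 4)*(y^2 - 2*y - 3) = (y - 4)*(y + 1)*(y + 4)*(y - 3)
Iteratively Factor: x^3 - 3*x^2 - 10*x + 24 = (x + 3)*(x^2 - 6*x + 8) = (x - 2)*(x + 3)*(x - 4)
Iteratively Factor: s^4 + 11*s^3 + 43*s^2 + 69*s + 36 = (s + 3)*(s^3 + 8*s^2 + 19*s + 12) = (s + 3)*(s + 4)*(s^2 + 4*s + 3) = (s + 1)*(s + 3)*(s + 4)*(s + 3)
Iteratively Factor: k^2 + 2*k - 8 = (k - 2)*(k + 4)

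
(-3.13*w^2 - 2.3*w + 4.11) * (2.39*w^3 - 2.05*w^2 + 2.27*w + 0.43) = -7.4807*w^5 + 0.919499999999999*w^4 + 7.4328*w^3 - 14.9924*w^2 + 8.3407*w + 1.7673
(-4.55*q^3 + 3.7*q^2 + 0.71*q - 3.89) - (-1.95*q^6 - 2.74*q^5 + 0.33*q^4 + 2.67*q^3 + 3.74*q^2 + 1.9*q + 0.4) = 1.95*q^6 + 2.74*q^5 - 0.33*q^4 - 7.22*q^3 - 0.04*q^2 - 1.19*q - 4.29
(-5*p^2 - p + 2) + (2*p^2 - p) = -3*p^2 - 2*p + 2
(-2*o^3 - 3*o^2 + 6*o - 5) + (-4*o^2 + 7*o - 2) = -2*o^3 - 7*o^2 + 13*o - 7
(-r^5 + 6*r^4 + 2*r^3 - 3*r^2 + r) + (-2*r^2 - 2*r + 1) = -r^5 + 6*r^4 + 2*r^3 - 5*r^2 - r + 1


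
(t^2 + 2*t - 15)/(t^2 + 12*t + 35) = (t - 3)/(t + 7)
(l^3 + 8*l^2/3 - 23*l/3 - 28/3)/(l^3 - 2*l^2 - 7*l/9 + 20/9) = 3*(3*l^2 + 5*l - 28)/(9*l^2 - 27*l + 20)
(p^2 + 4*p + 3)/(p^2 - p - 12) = (p + 1)/(p - 4)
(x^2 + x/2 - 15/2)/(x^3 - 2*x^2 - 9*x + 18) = (x - 5/2)/(x^2 - 5*x + 6)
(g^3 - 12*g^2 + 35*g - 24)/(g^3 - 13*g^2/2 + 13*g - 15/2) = 2*(g - 8)/(2*g - 5)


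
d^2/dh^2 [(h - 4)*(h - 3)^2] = 6*h - 20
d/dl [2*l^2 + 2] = 4*l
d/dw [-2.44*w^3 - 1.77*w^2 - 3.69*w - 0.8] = -7.32*w^2 - 3.54*w - 3.69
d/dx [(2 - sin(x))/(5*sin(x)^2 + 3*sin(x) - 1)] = 5*(sin(x)^2 - 4*sin(x) - 1)*cos(x)/(5*sin(x)^2 + 3*sin(x) - 1)^2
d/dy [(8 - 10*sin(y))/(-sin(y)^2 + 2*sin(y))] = 2*(-5*cos(y) + 8/tan(y) - 8*cos(y)/sin(y)^2)/(sin(y) - 2)^2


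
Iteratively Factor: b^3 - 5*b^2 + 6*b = (b)*(b^2 - 5*b + 6) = b*(b - 3)*(b - 2)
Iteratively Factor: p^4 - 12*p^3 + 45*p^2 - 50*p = (p)*(p^3 - 12*p^2 + 45*p - 50) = p*(p - 2)*(p^2 - 10*p + 25) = p*(p - 5)*(p - 2)*(p - 5)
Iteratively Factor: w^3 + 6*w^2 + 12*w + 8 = (w + 2)*(w^2 + 4*w + 4) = (w + 2)^2*(w + 2)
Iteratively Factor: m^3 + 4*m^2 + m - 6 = (m - 1)*(m^2 + 5*m + 6) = (m - 1)*(m + 3)*(m + 2)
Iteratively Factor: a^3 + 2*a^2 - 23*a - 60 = (a + 3)*(a^2 - a - 20) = (a - 5)*(a + 3)*(a + 4)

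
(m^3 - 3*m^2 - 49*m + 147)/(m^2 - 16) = (m^3 - 3*m^2 - 49*m + 147)/(m^2 - 16)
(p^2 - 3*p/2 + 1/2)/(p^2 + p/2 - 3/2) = (2*p - 1)/(2*p + 3)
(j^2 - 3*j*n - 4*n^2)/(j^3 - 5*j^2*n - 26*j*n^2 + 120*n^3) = (j + n)/(j^2 - j*n - 30*n^2)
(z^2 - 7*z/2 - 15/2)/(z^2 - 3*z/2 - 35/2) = (2*z + 3)/(2*z + 7)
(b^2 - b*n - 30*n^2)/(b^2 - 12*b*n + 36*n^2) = (b + 5*n)/(b - 6*n)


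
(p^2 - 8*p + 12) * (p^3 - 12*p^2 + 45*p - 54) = p^5 - 20*p^4 + 153*p^3 - 558*p^2 + 972*p - 648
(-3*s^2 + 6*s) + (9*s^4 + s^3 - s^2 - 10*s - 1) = 9*s^4 + s^3 - 4*s^2 - 4*s - 1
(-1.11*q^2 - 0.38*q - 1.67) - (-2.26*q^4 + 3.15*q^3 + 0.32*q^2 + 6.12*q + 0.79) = 2.26*q^4 - 3.15*q^3 - 1.43*q^2 - 6.5*q - 2.46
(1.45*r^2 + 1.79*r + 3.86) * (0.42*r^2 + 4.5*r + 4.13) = 0.609*r^4 + 7.2768*r^3 + 15.6647*r^2 + 24.7627*r + 15.9418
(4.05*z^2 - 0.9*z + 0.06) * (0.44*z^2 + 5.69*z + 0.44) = 1.782*z^4 + 22.6485*z^3 - 3.3126*z^2 - 0.0546*z + 0.0264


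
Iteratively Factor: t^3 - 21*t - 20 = (t + 4)*(t^2 - 4*t - 5) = (t + 1)*(t + 4)*(t - 5)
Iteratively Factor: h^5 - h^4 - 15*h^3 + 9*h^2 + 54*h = (h - 3)*(h^4 + 2*h^3 - 9*h^2 - 18*h) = (h - 3)*(h + 3)*(h^3 - h^2 - 6*h) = (h - 3)*(h + 2)*(h + 3)*(h^2 - 3*h) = h*(h - 3)*(h + 2)*(h + 3)*(h - 3)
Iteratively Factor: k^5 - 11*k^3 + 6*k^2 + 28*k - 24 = (k - 2)*(k^4 + 2*k^3 - 7*k^2 - 8*k + 12) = (k - 2)*(k - 1)*(k^3 + 3*k^2 - 4*k - 12) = (k - 2)^2*(k - 1)*(k^2 + 5*k + 6) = (k - 2)^2*(k - 1)*(k + 2)*(k + 3)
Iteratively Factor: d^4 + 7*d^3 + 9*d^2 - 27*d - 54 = (d - 2)*(d^3 + 9*d^2 + 27*d + 27) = (d - 2)*(d + 3)*(d^2 + 6*d + 9) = (d - 2)*(d + 3)^2*(d + 3)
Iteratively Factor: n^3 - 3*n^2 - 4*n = (n + 1)*(n^2 - 4*n) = n*(n + 1)*(n - 4)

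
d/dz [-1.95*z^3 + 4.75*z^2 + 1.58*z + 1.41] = -5.85*z^2 + 9.5*z + 1.58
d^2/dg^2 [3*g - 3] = 0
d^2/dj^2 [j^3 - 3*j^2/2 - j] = 6*j - 3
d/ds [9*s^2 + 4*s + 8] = 18*s + 4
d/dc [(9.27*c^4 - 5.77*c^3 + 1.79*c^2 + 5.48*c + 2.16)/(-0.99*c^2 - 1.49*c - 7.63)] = (-18.3546*c^5 - 35.7246*c^4 - 265.7258*c^3 + 134.8334*c^2 - 23.0386*c - 38.594)/(0.9801*c^4 + 2.9502*c^3 + 17.3275*c^2 + 22.7374*c + 58.2169)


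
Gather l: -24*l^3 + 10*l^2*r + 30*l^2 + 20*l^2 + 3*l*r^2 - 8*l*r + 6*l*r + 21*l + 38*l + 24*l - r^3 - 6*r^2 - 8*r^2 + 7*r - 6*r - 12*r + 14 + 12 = -24*l^3 + l^2*(10*r + 50) + l*(3*r^2 - 2*r + 83) - r^3 - 14*r^2 - 11*r + 26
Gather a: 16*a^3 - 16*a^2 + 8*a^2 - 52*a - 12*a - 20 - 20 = 16*a^3 - 8*a^2 - 64*a - 40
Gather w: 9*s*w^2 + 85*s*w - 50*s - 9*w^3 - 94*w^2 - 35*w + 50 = -50*s - 9*w^3 + w^2*(9*s - 94) + w*(85*s - 35) + 50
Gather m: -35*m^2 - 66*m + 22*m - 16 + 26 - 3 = -35*m^2 - 44*m + 7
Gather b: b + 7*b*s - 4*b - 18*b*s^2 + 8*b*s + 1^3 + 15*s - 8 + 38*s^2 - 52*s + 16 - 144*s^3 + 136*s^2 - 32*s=b*(-18*s^2 + 15*s - 3) - 144*s^3 + 174*s^2 - 69*s + 9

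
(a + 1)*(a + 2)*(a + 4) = a^3 + 7*a^2 + 14*a + 8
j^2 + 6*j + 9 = (j + 3)^2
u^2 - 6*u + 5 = (u - 5)*(u - 1)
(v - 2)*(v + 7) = v^2 + 5*v - 14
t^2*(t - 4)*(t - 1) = t^4 - 5*t^3 + 4*t^2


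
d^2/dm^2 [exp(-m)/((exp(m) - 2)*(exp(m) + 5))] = (9*exp(4*m) + 33*exp(3*m) + 16*exp(2*m) - 90*exp(m) + 100)*exp(-m)/(exp(6*m) + 9*exp(5*m) - 3*exp(4*m) - 153*exp(3*m) + 30*exp(2*m) + 900*exp(m) - 1000)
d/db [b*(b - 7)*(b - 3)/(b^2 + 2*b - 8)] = (b^4 + 4*b^3 - 65*b^2 + 160*b - 168)/(b^4 + 4*b^3 - 12*b^2 - 32*b + 64)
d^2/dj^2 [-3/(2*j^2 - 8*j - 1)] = 12*(-2*j^2 + 8*j + 8*(j - 2)^2 + 1)/(-2*j^2 + 8*j + 1)^3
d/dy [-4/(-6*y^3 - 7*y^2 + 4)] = 8*y*(-9*y - 7)/(6*y^3 + 7*y^2 - 4)^2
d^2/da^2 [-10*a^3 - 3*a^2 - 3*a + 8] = -60*a - 6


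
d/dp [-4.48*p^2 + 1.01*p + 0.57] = 1.01 - 8.96*p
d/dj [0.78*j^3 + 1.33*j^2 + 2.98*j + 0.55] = 2.34*j^2 + 2.66*j + 2.98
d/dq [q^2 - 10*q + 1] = 2*q - 10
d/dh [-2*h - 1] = -2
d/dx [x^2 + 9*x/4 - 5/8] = 2*x + 9/4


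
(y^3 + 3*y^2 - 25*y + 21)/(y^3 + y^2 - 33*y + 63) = (y - 1)/(y - 3)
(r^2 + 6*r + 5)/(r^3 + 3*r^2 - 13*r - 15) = 1/(r - 3)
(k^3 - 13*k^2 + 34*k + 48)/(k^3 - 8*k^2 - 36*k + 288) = (k + 1)/(k + 6)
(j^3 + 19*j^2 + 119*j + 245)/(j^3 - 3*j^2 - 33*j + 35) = (j^2 + 14*j + 49)/(j^2 - 8*j + 7)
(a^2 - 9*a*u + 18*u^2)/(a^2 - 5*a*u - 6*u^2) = (a - 3*u)/(a + u)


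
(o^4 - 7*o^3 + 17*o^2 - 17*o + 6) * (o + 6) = o^5 - o^4 - 25*o^3 + 85*o^2 - 96*o + 36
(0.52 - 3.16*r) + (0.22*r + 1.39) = 1.91 - 2.94*r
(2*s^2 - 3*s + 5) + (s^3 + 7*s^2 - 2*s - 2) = s^3 + 9*s^2 - 5*s + 3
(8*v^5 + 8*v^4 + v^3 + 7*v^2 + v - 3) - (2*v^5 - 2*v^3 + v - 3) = 6*v^5 + 8*v^4 + 3*v^3 + 7*v^2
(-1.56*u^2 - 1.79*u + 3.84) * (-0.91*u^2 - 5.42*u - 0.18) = 1.4196*u^4 + 10.0841*u^3 + 6.4882*u^2 - 20.4906*u - 0.6912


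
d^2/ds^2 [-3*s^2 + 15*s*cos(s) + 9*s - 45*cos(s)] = -15*s*cos(s) - 30*sin(s) + 45*cos(s) - 6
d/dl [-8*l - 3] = -8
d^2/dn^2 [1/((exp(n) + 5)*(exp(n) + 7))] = 4*(exp(3*n) + 9*exp(2*n) + exp(n) - 105)*exp(n)/(exp(6*n) + 36*exp(5*n) + 537*exp(4*n) + 4248*exp(3*n) + 18795*exp(2*n) + 44100*exp(n) + 42875)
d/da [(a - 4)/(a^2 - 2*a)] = (-a^2 + 8*a - 8)/(a^2*(a^2 - 4*a + 4))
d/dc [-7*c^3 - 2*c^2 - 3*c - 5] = -21*c^2 - 4*c - 3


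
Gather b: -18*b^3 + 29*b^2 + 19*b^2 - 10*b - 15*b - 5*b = -18*b^3 + 48*b^2 - 30*b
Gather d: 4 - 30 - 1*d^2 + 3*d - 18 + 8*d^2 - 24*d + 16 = 7*d^2 - 21*d - 28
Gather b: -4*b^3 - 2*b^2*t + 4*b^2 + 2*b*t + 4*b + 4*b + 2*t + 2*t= -4*b^3 + b^2*(4 - 2*t) + b*(2*t + 8) + 4*t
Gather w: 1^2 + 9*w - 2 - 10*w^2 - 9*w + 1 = -10*w^2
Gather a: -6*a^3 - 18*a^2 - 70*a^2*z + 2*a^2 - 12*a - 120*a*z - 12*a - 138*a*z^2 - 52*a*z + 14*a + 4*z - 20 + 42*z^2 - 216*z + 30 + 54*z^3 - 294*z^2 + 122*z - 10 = -6*a^3 + a^2*(-70*z - 16) + a*(-138*z^2 - 172*z - 10) + 54*z^3 - 252*z^2 - 90*z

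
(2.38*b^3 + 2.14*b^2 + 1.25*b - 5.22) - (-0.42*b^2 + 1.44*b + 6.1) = 2.38*b^3 + 2.56*b^2 - 0.19*b - 11.32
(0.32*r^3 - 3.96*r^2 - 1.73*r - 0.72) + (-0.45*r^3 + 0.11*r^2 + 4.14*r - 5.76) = -0.13*r^3 - 3.85*r^2 + 2.41*r - 6.48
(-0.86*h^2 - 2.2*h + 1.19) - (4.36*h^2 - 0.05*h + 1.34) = -5.22*h^2 - 2.15*h - 0.15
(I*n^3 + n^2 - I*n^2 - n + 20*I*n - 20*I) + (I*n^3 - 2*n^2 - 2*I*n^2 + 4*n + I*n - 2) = 2*I*n^3 - n^2 - 3*I*n^2 + 3*n + 21*I*n - 2 - 20*I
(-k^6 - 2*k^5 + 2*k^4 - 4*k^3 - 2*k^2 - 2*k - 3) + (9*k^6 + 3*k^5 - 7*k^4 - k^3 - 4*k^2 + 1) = 8*k^6 + k^5 - 5*k^4 - 5*k^3 - 6*k^2 - 2*k - 2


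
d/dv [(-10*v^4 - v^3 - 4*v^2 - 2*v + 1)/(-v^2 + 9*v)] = (20*v^5 - 269*v^4 - 18*v^3 - 38*v^2 + 2*v - 9)/(v^2*(v^2 - 18*v + 81))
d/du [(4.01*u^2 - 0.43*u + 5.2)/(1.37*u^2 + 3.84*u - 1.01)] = (15.9875*u^2 - 22.3482*u - 19.5337)/(1.8769*u^4 + 10.5216*u^3 + 11.9782*u^2 - 7.7568*u + 1.0201)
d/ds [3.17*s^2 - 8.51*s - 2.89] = 6.34*s - 8.51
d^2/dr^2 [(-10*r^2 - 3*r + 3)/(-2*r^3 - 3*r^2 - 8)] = 2*(40*r^6 + 36*r^5 - 18*r^4 - 1237*r^3 - 1089*r^2 - 72*r + 712)/(8*r^9 + 36*r^8 + 54*r^7 + 123*r^6 + 288*r^5 + 216*r^4 + 384*r^3 + 576*r^2 + 512)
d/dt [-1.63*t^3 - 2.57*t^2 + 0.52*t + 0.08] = -4.89*t^2 - 5.14*t + 0.52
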